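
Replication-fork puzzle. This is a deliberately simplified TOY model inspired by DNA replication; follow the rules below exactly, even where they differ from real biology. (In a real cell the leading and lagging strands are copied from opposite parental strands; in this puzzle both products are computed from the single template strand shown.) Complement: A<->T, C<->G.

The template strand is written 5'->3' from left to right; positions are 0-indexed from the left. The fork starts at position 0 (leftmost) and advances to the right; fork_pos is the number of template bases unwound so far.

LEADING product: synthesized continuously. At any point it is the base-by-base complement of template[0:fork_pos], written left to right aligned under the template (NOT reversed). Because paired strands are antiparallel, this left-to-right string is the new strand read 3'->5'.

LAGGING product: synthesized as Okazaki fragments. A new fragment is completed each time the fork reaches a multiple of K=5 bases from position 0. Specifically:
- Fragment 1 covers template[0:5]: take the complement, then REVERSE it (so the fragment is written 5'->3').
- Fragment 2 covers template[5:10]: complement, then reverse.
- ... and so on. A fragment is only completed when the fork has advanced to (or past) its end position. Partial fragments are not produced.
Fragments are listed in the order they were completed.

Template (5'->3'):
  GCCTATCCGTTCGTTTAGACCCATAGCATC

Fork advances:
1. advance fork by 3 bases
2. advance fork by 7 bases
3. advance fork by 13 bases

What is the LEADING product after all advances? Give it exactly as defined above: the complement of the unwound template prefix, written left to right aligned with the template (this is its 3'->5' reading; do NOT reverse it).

Answer: CGGATAGGCAAGCAAATCTGGGT

Derivation:
Step 1: advance 3 -> fork_pos = 0 + 3 = 3.
Step 2: advance 7 -> fork_pos = 3 + 7 = 10.
Step 3: advance 13 -> fork_pos = 10 + 13 = 23.
Unwound prefix: template[0:23] = GCCTATCCGTTCGTTTAGACCCA
Complement it base by base (A<->T, C<->G), keeping left-to-right order:
  [0:5] GCCTA -> CGGAT
  [5:10] TCCGT -> AGGCA
  [10:15] TCGTT -> AGCAA
  [15:20] TAGAC -> ATCTG
  [20:23] CCA -> GGT
Concatenate: CGGATAGGCAAGCAAATCTGGGT (length 23; written aligned with the template, i.e. 3'->5').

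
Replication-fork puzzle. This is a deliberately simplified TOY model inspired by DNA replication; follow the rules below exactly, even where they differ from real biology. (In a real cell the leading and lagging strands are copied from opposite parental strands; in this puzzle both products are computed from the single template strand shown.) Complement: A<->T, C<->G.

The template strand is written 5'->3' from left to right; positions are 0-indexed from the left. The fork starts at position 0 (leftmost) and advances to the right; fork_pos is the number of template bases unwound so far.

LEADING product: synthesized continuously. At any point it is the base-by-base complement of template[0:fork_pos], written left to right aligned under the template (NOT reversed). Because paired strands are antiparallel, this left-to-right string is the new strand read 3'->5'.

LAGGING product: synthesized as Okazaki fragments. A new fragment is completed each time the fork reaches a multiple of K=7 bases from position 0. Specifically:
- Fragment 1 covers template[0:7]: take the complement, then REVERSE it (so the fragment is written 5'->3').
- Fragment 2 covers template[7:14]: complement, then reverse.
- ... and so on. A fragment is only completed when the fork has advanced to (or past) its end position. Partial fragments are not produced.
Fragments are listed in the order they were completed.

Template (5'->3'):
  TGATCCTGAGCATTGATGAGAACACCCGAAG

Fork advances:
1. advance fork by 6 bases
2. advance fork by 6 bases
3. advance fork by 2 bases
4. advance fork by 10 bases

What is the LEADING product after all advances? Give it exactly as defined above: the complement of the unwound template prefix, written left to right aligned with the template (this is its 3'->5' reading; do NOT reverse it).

Answer: ACTAGGACTCGTAACTACTCTTGT

Derivation:
Step 1: advance 6 -> fork_pos = 0 + 6 = 6.
Step 2: advance 6 -> fork_pos = 6 + 6 = 12.
Step 3: advance 2 -> fork_pos = 12 + 2 = 14.
Step 4: advance 10 -> fork_pos = 14 + 10 = 24.
Unwound prefix: template[0:24] = TGATCCTGAGCATTGATGAGAACA
Complement it base by base (A<->T, C<->G), keeping left-to-right order:
  [0:5] TGATC -> ACTAG
  [5:10] CTGAG -> GACTC
  [10:15] CATTG -> GTAAC
  [15:20] ATGAG -> TACTC
  [20:24] AACA -> TTGT
Concatenate: ACTAGGACTCGTAACTACTCTTGT (length 24; written aligned with the template, i.e. 3'->5').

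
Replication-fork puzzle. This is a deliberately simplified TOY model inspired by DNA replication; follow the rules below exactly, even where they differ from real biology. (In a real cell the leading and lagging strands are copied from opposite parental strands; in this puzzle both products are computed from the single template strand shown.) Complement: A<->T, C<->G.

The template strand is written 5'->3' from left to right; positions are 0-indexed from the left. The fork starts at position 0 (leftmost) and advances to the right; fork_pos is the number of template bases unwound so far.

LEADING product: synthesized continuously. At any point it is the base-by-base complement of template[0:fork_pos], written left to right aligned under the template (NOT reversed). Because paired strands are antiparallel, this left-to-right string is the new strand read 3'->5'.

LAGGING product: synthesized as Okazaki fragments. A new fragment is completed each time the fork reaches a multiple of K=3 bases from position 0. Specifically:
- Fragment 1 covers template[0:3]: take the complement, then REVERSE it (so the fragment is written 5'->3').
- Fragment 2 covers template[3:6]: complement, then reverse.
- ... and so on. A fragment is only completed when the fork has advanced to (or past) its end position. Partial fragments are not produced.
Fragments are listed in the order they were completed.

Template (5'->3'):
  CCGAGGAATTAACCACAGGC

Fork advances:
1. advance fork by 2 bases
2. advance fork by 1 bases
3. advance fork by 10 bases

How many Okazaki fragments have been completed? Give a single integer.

Step 1: advance 2 -> fork_pos = 0 + 2 = 2. Next multiple of 3 is 3 (not reached); still 0 fragment(s).
Step 2: advance 1 -> fork_pos = 2 + 1 = 3. Reached multiple(s) of 3: 3 -> fragment 1 completed (1 total).
Step 3: advance 10 -> fork_pos = 3 + 10 = 13. Reached multiple(s) of 3: 6, 9, 12 -> fragments 2-4 completed (4 total).
Check: final fork_pos = 13; the multiples of 3 that are <= 13 are 3..12 -> 13 // 3 = 4 completed fragment(s).

Answer: 4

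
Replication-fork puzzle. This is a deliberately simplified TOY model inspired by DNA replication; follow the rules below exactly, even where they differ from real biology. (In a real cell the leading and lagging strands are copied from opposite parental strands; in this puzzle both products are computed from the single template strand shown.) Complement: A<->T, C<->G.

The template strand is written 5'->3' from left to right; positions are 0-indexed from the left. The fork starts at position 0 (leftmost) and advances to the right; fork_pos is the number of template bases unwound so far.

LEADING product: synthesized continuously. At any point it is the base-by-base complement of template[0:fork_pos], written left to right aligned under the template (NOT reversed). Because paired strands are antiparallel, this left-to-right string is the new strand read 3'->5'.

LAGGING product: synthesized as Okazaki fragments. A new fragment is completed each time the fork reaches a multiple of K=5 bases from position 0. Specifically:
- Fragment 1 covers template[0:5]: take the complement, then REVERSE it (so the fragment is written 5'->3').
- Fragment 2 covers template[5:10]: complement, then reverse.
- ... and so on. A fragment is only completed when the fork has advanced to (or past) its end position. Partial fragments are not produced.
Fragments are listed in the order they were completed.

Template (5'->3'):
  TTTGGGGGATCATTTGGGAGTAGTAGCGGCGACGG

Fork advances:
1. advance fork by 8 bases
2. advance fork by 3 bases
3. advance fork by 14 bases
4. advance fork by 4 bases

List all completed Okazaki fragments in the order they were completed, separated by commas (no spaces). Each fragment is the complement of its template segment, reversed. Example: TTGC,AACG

Step 1: advance 8 -> fork_pos = 0 + 8 = 8. Reached multiple(s) of 5: 5 -> fragment 1 completed (1 total).
Step 2: advance 3 -> fork_pos = 8 + 3 = 11. Reached multiple(s) of 5: 10 -> fragment 2 completed (2 total).
Step 3: advance 14 -> fork_pos = 11 + 14 = 25. Reached multiple(s) of 5: 15, 20, 25 -> fragments 3-5 completed (5 total).
Step 4: advance 4 -> fork_pos = 25 + 4 = 29. Next multiple of 5 is 30 (not reached); still 5 fragment(s).
Final fork_pos = 29, so 5 fragment(s) are complete. Build each: template segment -> complement -> reverse.
Fragment 1: template[0:5] = TTTGG -> complement AAACC -> reversed CCAAA
Fragment 2: template[5:10] = GGGAT -> complement CCCTA -> reversed ATCCC
Fragment 3: template[10:15] = CATTT -> complement GTAAA -> reversed AAATG
Fragment 4: template[15:20] = GGGAG -> complement CCCTC -> reversed CTCCC
Fragment 5: template[20:25] = TAGTA -> complement ATCAT -> reversed TACTA

Answer: CCAAA,ATCCC,AAATG,CTCCC,TACTA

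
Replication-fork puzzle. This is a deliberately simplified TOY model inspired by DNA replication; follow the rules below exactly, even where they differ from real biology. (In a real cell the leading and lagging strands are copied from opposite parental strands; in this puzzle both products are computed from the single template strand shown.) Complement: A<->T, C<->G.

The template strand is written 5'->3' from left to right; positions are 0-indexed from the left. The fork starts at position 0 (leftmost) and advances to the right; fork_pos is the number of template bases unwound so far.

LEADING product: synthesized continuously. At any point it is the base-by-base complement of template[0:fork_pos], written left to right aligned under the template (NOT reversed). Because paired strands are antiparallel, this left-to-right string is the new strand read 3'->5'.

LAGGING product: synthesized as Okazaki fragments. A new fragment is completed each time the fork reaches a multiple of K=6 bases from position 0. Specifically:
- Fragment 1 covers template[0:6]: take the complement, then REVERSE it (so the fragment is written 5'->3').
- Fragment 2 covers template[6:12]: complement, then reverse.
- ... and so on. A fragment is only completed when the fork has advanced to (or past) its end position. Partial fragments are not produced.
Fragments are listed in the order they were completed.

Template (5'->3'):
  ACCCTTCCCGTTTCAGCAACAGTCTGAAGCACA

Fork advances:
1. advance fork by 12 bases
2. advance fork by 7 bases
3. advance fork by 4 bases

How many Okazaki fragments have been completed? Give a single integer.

Answer: 3

Derivation:
Step 1: advance 12 -> fork_pos = 0 + 12 = 12. Reached multiple(s) of 6: 6, 12 -> fragments 1-2 completed (2 total).
Step 2: advance 7 -> fork_pos = 12 + 7 = 19. Reached multiple(s) of 6: 18 -> fragment 3 completed (3 total).
Step 3: advance 4 -> fork_pos = 19 + 4 = 23. Next multiple of 6 is 24 (not reached); still 3 fragment(s).
Check: final fork_pos = 23; the multiples of 6 that are <= 23 are 6..18 -> 23 // 6 = 3 completed fragment(s).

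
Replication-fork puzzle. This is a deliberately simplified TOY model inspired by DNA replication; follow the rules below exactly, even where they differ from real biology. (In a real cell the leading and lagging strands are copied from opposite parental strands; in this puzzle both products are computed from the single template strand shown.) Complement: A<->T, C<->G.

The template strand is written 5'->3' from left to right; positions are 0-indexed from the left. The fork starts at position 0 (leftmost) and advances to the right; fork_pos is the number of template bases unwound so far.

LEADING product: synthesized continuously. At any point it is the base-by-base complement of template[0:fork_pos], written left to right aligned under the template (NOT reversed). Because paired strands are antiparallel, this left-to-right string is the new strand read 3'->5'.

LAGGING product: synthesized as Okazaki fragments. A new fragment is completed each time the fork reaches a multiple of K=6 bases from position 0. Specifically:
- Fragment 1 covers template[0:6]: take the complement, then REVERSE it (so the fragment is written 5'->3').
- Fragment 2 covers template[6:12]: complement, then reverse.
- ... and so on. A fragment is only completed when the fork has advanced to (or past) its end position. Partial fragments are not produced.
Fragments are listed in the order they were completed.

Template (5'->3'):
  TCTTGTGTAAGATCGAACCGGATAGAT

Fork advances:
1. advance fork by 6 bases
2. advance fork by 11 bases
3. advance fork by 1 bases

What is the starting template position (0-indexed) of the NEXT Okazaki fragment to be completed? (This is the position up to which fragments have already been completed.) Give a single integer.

Answer: 18

Derivation:
Step 1: advance 6 -> fork_pos = 0 + 6 = 6. Reached multiple(s) of 6: 6 -> fragment 1 completed (1 total).
Step 2: advance 11 -> fork_pos = 6 + 11 = 17. Reached multiple(s) of 6: 12 -> fragment 2 completed (2 total).
Step 3: advance 1 -> fork_pos = 17 + 1 = 18. Reached multiple(s) of 6: 18 -> fragment 3 completed (3 total).
3 fragment(s) completed, covering template[0:18] (3 x 6 = 18). The next fragment, fragment 4, covers template[18:24], so it starts at position 18.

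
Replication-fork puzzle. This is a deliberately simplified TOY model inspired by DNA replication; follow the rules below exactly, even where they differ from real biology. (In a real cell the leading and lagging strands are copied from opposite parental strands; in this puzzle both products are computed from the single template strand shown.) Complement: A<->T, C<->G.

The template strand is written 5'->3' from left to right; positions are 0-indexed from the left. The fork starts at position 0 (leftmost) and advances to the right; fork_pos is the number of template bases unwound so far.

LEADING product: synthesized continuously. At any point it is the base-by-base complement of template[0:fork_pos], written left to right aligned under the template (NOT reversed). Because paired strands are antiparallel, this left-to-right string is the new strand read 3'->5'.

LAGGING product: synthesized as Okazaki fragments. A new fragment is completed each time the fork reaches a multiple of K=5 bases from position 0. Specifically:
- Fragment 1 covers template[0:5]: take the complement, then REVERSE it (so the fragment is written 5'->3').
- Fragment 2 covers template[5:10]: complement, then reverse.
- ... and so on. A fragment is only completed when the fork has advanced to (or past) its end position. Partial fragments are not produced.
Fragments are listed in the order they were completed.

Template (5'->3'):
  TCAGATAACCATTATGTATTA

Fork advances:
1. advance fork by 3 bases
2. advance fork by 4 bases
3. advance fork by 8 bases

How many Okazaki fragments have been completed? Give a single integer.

Step 1: advance 3 -> fork_pos = 0 + 3 = 3. Next multiple of 5 is 5 (not reached); still 0 fragment(s).
Step 2: advance 4 -> fork_pos = 3 + 4 = 7. Reached multiple(s) of 5: 5 -> fragment 1 completed (1 total).
Step 3: advance 8 -> fork_pos = 7 + 8 = 15. Reached multiple(s) of 5: 10, 15 -> fragments 2-3 completed (3 total).
Check: final fork_pos = 15; the multiples of 5 that are <= 15 are 5..15 -> 15 // 5 = 3 completed fragment(s).

Answer: 3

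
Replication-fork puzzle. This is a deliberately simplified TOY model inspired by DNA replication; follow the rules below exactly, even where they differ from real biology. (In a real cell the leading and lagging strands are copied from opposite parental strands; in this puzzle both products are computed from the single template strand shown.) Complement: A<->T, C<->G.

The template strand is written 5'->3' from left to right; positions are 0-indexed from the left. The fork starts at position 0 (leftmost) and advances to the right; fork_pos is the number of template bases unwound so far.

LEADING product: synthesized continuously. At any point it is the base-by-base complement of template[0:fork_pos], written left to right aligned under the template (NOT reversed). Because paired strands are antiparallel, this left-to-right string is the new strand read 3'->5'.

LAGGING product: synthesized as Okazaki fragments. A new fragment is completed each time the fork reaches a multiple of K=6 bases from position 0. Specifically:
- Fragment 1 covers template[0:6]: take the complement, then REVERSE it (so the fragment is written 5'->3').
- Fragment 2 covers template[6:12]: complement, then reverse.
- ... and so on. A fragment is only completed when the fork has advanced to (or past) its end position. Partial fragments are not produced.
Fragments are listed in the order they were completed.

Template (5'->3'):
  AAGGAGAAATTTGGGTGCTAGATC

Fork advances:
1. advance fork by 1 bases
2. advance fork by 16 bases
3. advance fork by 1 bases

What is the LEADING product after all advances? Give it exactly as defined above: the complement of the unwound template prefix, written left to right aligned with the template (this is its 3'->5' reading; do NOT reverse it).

Step 1: advance 1 -> fork_pos = 0 + 1 = 1.
Step 2: advance 16 -> fork_pos = 1 + 16 = 17.
Step 3: advance 1 -> fork_pos = 17 + 1 = 18.
Unwound prefix: template[0:18] = AAGGAGAAATTTGGGTGC
Complement it base by base (A<->T, C<->G), keeping left-to-right order:
  [0:5] AAGGA -> TTCCT
  [5:10] GAAAT -> CTTTA
  [10:15] TTGGG -> AACCC
  [15:18] TGC -> ACG
Concatenate: TTCCTCTTTAAACCCACG (length 18; written aligned with the template, i.e. 3'->5').

Answer: TTCCTCTTTAAACCCACG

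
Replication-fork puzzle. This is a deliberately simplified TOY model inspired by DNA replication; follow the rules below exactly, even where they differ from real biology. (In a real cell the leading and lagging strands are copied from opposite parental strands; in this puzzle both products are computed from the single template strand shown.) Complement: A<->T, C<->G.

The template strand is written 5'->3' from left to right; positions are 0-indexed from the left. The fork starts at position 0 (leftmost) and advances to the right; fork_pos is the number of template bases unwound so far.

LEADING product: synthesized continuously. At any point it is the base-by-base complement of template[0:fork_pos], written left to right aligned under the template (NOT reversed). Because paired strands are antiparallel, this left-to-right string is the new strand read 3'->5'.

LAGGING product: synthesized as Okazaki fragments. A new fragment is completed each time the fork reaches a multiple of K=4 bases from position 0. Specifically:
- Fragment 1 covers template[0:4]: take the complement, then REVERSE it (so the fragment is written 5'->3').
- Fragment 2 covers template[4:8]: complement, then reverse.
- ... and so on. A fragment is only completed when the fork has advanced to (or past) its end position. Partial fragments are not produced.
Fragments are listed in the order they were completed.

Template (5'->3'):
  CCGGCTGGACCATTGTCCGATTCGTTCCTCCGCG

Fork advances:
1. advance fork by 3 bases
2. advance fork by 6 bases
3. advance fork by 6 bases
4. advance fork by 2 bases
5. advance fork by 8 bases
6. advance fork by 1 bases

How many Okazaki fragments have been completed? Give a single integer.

Answer: 6

Derivation:
Step 1: advance 3 -> fork_pos = 0 + 3 = 3. Next multiple of 4 is 4 (not reached); still 0 fragment(s).
Step 2: advance 6 -> fork_pos = 3 + 6 = 9. Reached multiple(s) of 4: 4, 8 -> fragments 1-2 completed (2 total).
Step 3: advance 6 -> fork_pos = 9 + 6 = 15. Reached multiple(s) of 4: 12 -> fragment 3 completed (3 total).
Step 4: advance 2 -> fork_pos = 15 + 2 = 17. Reached multiple(s) of 4: 16 -> fragment 4 completed (4 total).
Step 5: advance 8 -> fork_pos = 17 + 8 = 25. Reached multiple(s) of 4: 20, 24 -> fragments 5-6 completed (6 total).
Step 6: advance 1 -> fork_pos = 25 + 1 = 26. Next multiple of 4 is 28 (not reached); still 6 fragment(s).
Check: final fork_pos = 26; the multiples of 4 that are <= 26 are 4..24 -> 26 // 4 = 6 completed fragment(s).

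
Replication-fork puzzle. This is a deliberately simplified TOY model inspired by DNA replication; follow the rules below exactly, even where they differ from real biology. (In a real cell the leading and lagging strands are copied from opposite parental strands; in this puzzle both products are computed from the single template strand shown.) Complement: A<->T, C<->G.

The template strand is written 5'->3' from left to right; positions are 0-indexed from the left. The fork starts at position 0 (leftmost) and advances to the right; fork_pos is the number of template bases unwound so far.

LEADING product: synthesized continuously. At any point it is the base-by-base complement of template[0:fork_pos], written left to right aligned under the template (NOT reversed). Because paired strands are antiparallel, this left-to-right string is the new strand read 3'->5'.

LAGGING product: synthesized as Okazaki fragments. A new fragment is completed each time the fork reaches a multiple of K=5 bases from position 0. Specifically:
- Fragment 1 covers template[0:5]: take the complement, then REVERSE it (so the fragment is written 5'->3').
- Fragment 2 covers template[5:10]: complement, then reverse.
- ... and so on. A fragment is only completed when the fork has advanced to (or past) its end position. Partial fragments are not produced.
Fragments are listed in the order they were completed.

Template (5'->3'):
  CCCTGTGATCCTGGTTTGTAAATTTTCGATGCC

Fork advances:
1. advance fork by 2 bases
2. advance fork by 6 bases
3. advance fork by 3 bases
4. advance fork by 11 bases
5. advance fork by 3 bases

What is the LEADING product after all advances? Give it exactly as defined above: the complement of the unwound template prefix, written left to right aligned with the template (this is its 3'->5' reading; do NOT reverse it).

Answer: GGGACACTAGGACCAAACATTTAAA

Derivation:
Step 1: advance 2 -> fork_pos = 0 + 2 = 2.
Step 2: advance 6 -> fork_pos = 2 + 6 = 8.
Step 3: advance 3 -> fork_pos = 8 + 3 = 11.
Step 4: advance 11 -> fork_pos = 11 + 11 = 22.
Step 5: advance 3 -> fork_pos = 22 + 3 = 25.
Unwound prefix: template[0:25] = CCCTGTGATCCTGGTTTGTAAATTT
Complement it base by base (A<->T, C<->G), keeping left-to-right order:
  [0:5] CCCTG -> GGGAC
  [5:10] TGATC -> ACTAG
  [10:15] CTGGT -> GACCA
  [15:20] TTGTA -> AACAT
  [20:25] AATTT -> TTAAA
Concatenate: GGGACACTAGGACCAAACATTTAAA (length 25; written aligned with the template, i.e. 3'->5').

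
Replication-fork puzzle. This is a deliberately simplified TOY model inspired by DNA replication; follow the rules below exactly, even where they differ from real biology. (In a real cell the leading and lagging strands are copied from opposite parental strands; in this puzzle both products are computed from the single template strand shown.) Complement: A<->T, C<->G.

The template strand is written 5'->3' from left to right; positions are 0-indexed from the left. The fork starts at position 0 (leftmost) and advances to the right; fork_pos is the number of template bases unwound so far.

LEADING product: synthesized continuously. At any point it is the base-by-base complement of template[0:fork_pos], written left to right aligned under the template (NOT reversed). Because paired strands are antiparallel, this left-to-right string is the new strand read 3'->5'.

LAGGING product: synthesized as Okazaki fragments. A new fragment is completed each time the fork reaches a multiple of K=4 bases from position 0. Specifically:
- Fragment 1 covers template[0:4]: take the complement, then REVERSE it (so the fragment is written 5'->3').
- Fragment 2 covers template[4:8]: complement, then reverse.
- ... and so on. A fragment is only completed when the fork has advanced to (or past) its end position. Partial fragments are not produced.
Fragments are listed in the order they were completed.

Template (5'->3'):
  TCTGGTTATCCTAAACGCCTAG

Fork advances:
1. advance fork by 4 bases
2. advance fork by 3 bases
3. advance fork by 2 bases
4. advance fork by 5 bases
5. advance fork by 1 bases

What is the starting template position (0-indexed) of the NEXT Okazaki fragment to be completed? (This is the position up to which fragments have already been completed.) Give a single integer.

Answer: 12

Derivation:
Step 1: advance 4 -> fork_pos = 0 + 4 = 4. Reached multiple(s) of 4: 4 -> fragment 1 completed (1 total).
Step 2: advance 3 -> fork_pos = 4 + 3 = 7. Next multiple of 4 is 8 (not reached); still 1 fragment(s).
Step 3: advance 2 -> fork_pos = 7 + 2 = 9. Reached multiple(s) of 4: 8 -> fragment 2 completed (2 total).
Step 4: advance 5 -> fork_pos = 9 + 5 = 14. Reached multiple(s) of 4: 12 -> fragment 3 completed (3 total).
Step 5: advance 1 -> fork_pos = 14 + 1 = 15. Next multiple of 4 is 16 (not reached); still 3 fragment(s).
3 fragment(s) completed, covering template[0:12] (3 x 4 = 12). The next fragment, fragment 4, covers template[12:16], so it starts at position 12.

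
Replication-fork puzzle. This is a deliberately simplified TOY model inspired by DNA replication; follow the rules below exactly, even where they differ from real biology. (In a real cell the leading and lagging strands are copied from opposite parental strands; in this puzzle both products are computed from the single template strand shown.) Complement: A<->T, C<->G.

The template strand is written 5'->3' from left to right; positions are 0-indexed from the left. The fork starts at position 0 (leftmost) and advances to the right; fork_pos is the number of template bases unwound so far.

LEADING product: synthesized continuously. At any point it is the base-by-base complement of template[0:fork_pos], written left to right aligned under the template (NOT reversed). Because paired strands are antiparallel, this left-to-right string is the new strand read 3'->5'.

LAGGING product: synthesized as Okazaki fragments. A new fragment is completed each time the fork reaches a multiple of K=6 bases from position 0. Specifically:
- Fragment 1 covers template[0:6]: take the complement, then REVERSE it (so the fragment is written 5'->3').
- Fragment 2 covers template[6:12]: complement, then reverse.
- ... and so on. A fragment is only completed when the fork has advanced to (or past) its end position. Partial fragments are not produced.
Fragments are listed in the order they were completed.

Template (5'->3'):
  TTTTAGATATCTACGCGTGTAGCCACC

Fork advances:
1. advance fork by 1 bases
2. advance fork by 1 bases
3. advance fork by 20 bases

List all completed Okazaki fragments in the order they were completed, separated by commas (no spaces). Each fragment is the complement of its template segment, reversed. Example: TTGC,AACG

Step 1: advance 1 -> fork_pos = 0 + 1 = 1. Next multiple of 6 is 6 (not reached); still 0 fragment(s).
Step 2: advance 1 -> fork_pos = 1 + 1 = 2. Next multiple of 6 is 6 (not reached); still 0 fragment(s).
Step 3: advance 20 -> fork_pos = 2 + 20 = 22. Reached multiple(s) of 6: 6, 12, 18 -> fragments 1-3 completed (3 total).
Final fork_pos = 22, so 3 fragment(s) are complete. Build each: template segment -> complement -> reverse.
Fragment 1: template[0:6] = TTTTAG -> complement AAAATC -> reversed CTAAAA
Fragment 2: template[6:12] = ATATCT -> complement TATAGA -> reversed AGATAT
Fragment 3: template[12:18] = ACGCGT -> complement TGCGCA -> reversed ACGCGT

Answer: CTAAAA,AGATAT,ACGCGT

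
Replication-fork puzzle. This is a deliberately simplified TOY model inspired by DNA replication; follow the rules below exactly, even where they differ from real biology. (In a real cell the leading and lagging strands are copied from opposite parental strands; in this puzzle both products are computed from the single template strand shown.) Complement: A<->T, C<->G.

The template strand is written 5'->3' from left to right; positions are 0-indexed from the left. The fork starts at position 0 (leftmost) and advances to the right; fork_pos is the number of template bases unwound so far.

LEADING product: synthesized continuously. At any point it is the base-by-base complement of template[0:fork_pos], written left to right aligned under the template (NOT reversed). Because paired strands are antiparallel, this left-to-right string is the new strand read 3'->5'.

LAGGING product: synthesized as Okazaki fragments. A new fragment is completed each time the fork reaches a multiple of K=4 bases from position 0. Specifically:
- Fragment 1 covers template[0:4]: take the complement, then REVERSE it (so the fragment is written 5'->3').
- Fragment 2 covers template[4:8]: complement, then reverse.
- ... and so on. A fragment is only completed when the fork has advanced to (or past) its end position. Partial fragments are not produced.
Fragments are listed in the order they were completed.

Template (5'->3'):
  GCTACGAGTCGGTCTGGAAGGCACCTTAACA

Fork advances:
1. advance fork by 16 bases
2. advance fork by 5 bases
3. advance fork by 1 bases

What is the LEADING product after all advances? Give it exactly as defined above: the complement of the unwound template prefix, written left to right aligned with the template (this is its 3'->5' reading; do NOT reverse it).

Answer: CGATGCTCAGCCAGACCTTCCG

Derivation:
Step 1: advance 16 -> fork_pos = 0 + 16 = 16.
Step 2: advance 5 -> fork_pos = 16 + 5 = 21.
Step 3: advance 1 -> fork_pos = 21 + 1 = 22.
Unwound prefix: template[0:22] = GCTACGAGTCGGTCTGGAAGGC
Complement it base by base (A<->T, C<->G), keeping left-to-right order:
  [0:5] GCTAC -> CGATG
  [5:10] GAGTC -> CTCAG
  [10:15] GGTCT -> CCAGA
  [15:20] GGAAG -> CCTTC
  [20:22] GC -> CG
Concatenate: CGATGCTCAGCCAGACCTTCCG (length 22; written aligned with the template, i.e. 3'->5').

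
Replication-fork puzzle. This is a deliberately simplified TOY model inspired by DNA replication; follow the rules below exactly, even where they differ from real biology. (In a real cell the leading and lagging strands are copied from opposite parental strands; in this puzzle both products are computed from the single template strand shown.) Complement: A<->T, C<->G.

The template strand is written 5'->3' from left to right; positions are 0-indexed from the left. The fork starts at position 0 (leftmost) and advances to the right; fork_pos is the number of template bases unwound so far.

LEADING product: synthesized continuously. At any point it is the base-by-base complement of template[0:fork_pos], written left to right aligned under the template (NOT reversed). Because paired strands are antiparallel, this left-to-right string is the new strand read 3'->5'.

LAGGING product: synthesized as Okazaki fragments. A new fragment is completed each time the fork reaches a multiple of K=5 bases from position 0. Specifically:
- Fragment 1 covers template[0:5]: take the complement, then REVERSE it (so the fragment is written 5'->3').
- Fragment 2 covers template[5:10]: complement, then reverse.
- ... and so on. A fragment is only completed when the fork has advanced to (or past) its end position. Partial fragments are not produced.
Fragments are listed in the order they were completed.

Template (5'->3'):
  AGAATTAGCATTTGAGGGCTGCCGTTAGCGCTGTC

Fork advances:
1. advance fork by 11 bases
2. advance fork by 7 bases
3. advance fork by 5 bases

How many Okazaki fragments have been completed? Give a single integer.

Answer: 4

Derivation:
Step 1: advance 11 -> fork_pos = 0 + 11 = 11. Reached multiple(s) of 5: 5, 10 -> fragments 1-2 completed (2 total).
Step 2: advance 7 -> fork_pos = 11 + 7 = 18. Reached multiple(s) of 5: 15 -> fragment 3 completed (3 total).
Step 3: advance 5 -> fork_pos = 18 + 5 = 23. Reached multiple(s) of 5: 20 -> fragment 4 completed (4 total).
Check: final fork_pos = 23; the multiples of 5 that are <= 23 are 5..20 -> 23 // 5 = 4 completed fragment(s).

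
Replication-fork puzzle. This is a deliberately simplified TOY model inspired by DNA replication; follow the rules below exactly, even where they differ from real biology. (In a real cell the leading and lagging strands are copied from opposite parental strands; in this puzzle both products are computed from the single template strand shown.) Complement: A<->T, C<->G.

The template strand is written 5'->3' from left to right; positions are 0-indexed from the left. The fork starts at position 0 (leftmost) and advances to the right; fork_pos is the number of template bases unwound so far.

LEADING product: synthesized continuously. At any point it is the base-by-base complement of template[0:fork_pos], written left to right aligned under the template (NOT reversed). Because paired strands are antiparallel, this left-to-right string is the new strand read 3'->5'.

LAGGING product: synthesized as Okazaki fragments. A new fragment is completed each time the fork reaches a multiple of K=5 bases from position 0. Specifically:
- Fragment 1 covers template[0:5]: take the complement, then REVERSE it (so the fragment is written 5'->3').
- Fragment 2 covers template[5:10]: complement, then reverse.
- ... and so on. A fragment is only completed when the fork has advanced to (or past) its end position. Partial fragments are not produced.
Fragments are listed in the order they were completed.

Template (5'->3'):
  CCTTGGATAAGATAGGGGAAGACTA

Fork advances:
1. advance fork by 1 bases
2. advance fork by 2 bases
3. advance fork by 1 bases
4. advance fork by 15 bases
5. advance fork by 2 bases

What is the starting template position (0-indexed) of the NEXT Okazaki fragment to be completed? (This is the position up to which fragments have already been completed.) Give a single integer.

Step 1: advance 1 -> fork_pos = 0 + 1 = 1. Next multiple of 5 is 5 (not reached); still 0 fragment(s).
Step 2: advance 2 -> fork_pos = 1 + 2 = 3. Next multiple of 5 is 5 (not reached); still 0 fragment(s).
Step 3: advance 1 -> fork_pos = 3 + 1 = 4. Next multiple of 5 is 5 (not reached); still 0 fragment(s).
Step 4: advance 15 -> fork_pos = 4 + 15 = 19. Reached multiple(s) of 5: 5, 10, 15 -> fragments 1-3 completed (3 total).
Step 5: advance 2 -> fork_pos = 19 + 2 = 21. Reached multiple(s) of 5: 20 -> fragment 4 completed (4 total).
4 fragment(s) completed, covering template[0:20] (4 x 5 = 20). The next fragment, fragment 5, covers template[20:25], so it starts at position 20.

Answer: 20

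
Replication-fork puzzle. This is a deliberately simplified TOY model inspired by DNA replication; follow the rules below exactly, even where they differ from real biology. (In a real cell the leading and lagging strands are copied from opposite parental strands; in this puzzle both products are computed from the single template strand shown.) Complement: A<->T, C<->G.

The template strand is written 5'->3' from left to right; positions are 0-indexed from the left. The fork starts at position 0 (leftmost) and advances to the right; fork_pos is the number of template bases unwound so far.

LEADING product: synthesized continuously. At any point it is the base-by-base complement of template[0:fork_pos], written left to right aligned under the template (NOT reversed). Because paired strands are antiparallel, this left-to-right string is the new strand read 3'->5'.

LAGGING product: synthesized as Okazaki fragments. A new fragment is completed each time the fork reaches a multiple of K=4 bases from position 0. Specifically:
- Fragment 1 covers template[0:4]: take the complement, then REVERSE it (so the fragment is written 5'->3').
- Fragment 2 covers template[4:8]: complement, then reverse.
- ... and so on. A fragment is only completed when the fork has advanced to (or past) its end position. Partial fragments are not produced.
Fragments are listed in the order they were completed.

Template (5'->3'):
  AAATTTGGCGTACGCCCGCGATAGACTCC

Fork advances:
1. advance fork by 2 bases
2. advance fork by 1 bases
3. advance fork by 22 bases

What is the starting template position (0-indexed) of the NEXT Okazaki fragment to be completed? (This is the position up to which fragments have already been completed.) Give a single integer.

Step 1: advance 2 -> fork_pos = 0 + 2 = 2. Next multiple of 4 is 4 (not reached); still 0 fragment(s).
Step 2: advance 1 -> fork_pos = 2 + 1 = 3. Next multiple of 4 is 4 (not reached); still 0 fragment(s).
Step 3: advance 22 -> fork_pos = 3 + 22 = 25. Reached multiple(s) of 4: 4, 8, 12, 16, 20, 24 -> fragments 1-6 completed (6 total).
6 fragment(s) completed, covering template[0:24] (6 x 4 = 24). The next fragment, fragment 7, covers template[24:28], so it starts at position 24.

Answer: 24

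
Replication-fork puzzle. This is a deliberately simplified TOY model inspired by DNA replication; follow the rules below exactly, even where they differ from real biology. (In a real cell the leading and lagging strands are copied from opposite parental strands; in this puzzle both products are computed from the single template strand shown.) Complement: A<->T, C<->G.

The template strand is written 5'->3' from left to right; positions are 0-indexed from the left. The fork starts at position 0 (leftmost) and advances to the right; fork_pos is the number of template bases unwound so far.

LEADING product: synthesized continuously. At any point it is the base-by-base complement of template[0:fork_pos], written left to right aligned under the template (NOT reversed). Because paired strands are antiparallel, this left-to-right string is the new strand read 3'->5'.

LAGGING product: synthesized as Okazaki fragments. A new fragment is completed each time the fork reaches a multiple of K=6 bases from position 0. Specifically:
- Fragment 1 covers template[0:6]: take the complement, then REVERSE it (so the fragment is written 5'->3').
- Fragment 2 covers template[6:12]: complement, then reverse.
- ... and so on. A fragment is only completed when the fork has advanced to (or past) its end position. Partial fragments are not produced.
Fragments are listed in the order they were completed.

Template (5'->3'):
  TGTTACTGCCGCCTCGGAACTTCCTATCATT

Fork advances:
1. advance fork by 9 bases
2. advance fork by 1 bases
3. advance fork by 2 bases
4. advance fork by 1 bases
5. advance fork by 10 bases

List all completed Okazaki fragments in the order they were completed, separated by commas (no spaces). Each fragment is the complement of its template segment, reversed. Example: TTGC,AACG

Answer: GTAACA,GCGGCA,TCCGAG

Derivation:
Step 1: advance 9 -> fork_pos = 0 + 9 = 9. Reached multiple(s) of 6: 6 -> fragment 1 completed (1 total).
Step 2: advance 1 -> fork_pos = 9 + 1 = 10. Next multiple of 6 is 12 (not reached); still 1 fragment(s).
Step 3: advance 2 -> fork_pos = 10 + 2 = 12. Reached multiple(s) of 6: 12 -> fragment 2 completed (2 total).
Step 4: advance 1 -> fork_pos = 12 + 1 = 13. Next multiple of 6 is 18 (not reached); still 2 fragment(s).
Step 5: advance 10 -> fork_pos = 13 + 10 = 23. Reached multiple(s) of 6: 18 -> fragment 3 completed (3 total).
Final fork_pos = 23, so 3 fragment(s) are complete. Build each: template segment -> complement -> reverse.
Fragment 1: template[0:6] = TGTTAC -> complement ACAATG -> reversed GTAACA
Fragment 2: template[6:12] = TGCCGC -> complement ACGGCG -> reversed GCGGCA
Fragment 3: template[12:18] = CTCGGA -> complement GAGCCT -> reversed TCCGAG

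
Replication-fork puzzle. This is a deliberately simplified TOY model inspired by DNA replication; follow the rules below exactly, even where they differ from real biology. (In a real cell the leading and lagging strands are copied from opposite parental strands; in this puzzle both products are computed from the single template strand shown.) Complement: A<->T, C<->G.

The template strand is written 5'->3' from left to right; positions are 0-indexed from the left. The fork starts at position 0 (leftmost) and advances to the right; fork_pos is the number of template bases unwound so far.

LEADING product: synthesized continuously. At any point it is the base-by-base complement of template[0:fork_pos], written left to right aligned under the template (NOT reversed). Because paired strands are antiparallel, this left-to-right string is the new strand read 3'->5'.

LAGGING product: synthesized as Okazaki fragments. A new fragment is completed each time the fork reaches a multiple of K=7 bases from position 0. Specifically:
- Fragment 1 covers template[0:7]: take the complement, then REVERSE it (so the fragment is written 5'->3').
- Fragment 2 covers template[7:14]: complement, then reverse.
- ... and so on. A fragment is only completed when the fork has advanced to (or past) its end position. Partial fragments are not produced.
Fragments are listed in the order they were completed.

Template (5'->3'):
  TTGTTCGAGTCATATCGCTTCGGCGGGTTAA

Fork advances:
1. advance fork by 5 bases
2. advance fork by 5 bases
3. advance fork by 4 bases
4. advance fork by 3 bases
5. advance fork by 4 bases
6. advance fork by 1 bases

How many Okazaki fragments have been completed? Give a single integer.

Step 1: advance 5 -> fork_pos = 0 + 5 = 5. Next multiple of 7 is 7 (not reached); still 0 fragment(s).
Step 2: advance 5 -> fork_pos = 5 + 5 = 10. Reached multiple(s) of 7: 7 -> fragment 1 completed (1 total).
Step 3: advance 4 -> fork_pos = 10 + 4 = 14. Reached multiple(s) of 7: 14 -> fragment 2 completed (2 total).
Step 4: advance 3 -> fork_pos = 14 + 3 = 17. Next multiple of 7 is 21 (not reached); still 2 fragment(s).
Step 5: advance 4 -> fork_pos = 17 + 4 = 21. Reached multiple(s) of 7: 21 -> fragment 3 completed (3 total).
Step 6: advance 1 -> fork_pos = 21 + 1 = 22. Next multiple of 7 is 28 (not reached); still 3 fragment(s).
Check: final fork_pos = 22; the multiples of 7 that are <= 22 are 7..21 -> 22 // 7 = 3 completed fragment(s).

Answer: 3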